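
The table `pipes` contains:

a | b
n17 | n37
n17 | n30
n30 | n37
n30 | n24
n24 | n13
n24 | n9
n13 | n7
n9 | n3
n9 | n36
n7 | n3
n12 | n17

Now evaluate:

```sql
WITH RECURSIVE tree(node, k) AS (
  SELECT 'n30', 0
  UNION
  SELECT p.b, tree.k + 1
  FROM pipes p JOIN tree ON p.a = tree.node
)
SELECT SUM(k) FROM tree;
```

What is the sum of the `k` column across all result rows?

19

Base: (n30, k=0).
Iteration 1: edges from {n30} -> (n24, k=1), (n37, k=1).
Iteration 2: edges from {n24,n37} -> (n13, k=2), (n9, k=2).
Iteration 3: edges from {n13,n9} -> (n3, k=3), (n36, k=3), (n7, k=3).
Iteration 4: edges from {n3,n36,n7} -> (n3, k=4).
Iteration 5: no outgoing edges from {n3}; recursion stops.
SUM(k) = 0 + 1 + 1 + 2 + 2 + 3 + 3 + 3 + 4 = 19.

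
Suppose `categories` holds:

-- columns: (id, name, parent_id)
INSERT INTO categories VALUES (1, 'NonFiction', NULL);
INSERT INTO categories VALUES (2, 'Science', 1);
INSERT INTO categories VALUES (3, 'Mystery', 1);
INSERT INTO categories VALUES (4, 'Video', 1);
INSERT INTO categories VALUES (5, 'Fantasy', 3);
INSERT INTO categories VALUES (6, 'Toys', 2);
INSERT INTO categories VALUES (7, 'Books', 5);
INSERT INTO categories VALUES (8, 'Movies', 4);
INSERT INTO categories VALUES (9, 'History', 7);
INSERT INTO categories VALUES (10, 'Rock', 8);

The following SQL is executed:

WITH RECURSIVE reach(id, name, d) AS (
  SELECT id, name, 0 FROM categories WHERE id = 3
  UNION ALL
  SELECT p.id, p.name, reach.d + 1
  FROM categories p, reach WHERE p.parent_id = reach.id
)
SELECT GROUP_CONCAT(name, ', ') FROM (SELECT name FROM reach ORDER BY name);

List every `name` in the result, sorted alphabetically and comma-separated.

Base: id=3 (Mystery) at d 0.
Iteration 1: rows with parent_id in {3} -> Fantasy (id 5, d 1).
Iteration 2: rows with parent_id in {5} -> Books (id 7, d 2).
Iteration 3: rows with parent_id in {7} -> History (id 9, d 3).
Iteration 4: no rows with parent_id in {9}; recursion stops.

Books, Fantasy, History, Mystery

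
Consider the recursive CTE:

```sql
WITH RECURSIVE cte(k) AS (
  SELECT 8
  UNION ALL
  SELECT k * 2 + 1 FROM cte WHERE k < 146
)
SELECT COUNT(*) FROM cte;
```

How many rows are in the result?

6

Base: k=8.
Iteration 1: 8 < 146 holds -> k = 8 * 2 + 1 = 17.
Iteration 2: 17 < 146 holds -> k = 17 * 2 + 1 = 35.
Iteration 3: 35 < 146 holds -> k = 35 * 2 + 1 = 71.
Iteration 4: 71 < 146 holds -> k = 71 * 2 + 1 = 143.
Iteration 5: 143 < 146 holds -> k = 143 * 2 + 1 = 287.
Iteration 6: 287 < 146 fails; recursion stops.
Total rows emitted: 6.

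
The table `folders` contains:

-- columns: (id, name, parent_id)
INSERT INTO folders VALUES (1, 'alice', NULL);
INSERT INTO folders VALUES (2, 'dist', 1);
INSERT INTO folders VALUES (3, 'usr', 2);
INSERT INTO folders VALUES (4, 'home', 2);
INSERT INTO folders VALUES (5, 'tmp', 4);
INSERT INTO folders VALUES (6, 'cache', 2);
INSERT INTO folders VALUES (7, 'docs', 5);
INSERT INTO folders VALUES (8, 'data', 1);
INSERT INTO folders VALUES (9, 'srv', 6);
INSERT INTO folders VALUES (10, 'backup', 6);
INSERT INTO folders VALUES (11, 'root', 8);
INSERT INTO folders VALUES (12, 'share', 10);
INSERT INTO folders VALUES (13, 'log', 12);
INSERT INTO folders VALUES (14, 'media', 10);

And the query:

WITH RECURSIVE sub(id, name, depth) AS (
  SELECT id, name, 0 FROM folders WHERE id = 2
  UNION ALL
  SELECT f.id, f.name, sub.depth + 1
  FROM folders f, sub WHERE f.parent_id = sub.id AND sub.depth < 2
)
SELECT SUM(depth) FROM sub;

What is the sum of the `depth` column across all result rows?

9

Base: id=2 (dist) at depth 0.
Iteration 1: rows with parent_id in {2} -> usr (id 3, depth 1), home (id 4, depth 1), cache (id 6, depth 1).
Iteration 2: rows with parent_id in {3,4,6} -> tmp (id 5, depth 2), srv (id 9, depth 2), backup (id 10, depth 2).
Iteration 3: depth < 2 fails for all current rows; recursion stops.
SUM(depth) = 0 + 1 + 1 + 1 + 2 + 2 + 2 = 9.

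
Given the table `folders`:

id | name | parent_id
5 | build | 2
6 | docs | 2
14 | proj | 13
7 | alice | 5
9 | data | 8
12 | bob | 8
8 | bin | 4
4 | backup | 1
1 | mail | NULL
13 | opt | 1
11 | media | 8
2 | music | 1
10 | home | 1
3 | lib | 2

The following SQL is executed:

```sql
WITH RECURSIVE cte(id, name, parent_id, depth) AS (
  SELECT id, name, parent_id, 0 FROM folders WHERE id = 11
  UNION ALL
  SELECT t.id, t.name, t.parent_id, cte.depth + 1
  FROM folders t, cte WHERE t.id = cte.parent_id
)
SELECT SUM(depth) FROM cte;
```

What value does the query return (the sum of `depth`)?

Base: id=11 (media), parent_id=8, depth 0.
Iteration 1: join on id=8 -> bin (id 8, parent_id=4, depth 1).
Iteration 2: join on id=4 -> backup (id 4, parent_id=1, depth 2).
Iteration 3: join on id=1 -> mail (id 1, parent_id=NULL, depth 3).
Iteration 4: parent_id is NULL; no match; recursion stops.
SUM(depth) = 0 + 1 + 2 + 3 = 6.

6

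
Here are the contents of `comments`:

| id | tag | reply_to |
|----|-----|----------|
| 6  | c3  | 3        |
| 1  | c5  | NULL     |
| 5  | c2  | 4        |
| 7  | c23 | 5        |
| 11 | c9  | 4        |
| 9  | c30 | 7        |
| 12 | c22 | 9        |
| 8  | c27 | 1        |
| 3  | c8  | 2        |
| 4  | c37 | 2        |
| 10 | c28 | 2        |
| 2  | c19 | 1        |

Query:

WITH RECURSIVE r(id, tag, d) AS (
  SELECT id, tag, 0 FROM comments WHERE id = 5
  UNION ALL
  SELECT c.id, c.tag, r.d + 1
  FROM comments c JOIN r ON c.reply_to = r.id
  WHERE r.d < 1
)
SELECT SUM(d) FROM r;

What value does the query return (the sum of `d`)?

1

Base: id=5 (c2) at d 0.
Iteration 1: rows with reply_to in {5} -> c23 (id 7, d 1).
Iteration 2: d < 1 fails for all current rows; recursion stops.
SUM(d) = 0 + 1 = 1.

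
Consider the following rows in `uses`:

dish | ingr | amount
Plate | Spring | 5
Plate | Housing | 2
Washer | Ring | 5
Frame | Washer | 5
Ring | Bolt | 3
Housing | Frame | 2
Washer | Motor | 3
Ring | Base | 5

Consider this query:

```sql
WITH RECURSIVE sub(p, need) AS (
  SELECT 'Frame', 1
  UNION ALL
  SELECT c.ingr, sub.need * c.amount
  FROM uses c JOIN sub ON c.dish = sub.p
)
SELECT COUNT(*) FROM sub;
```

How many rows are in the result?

6

Base: (Frame, need=1).
Iteration 1: components of {Frame} -> Washer = 1*5 = 5.
Iteration 2: components of {Washer} -> Motor = 5*3 = 15, Ring = 5*5 = 25.
Iteration 3: components of {Motor,Ring} -> Base = 25*5 = 125, Bolt = 25*3 = 75.
Iteration 4: no further components; recursion stops.
Total rows emitted: 6.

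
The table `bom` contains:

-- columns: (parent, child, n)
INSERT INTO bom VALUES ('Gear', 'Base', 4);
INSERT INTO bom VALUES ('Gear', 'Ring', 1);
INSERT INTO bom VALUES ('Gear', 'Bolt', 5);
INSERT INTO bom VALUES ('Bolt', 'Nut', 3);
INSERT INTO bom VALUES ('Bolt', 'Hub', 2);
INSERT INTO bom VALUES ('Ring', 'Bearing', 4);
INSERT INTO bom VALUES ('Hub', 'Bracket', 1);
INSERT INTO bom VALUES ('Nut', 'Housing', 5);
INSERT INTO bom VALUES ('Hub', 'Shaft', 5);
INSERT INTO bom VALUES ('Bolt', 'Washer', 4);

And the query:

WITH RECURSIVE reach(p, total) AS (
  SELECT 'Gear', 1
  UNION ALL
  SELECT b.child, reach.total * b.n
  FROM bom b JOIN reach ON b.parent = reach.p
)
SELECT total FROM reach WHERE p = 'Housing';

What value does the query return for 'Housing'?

Base: (Gear, total=1).
Iteration 1: components of {Gear} -> Base = 1*4 = 4, Bolt = 1*5 = 5, Ring = 1*1 = 1.
Iteration 2: components of {Base,Bolt,Ring} -> Bearing = 1*4 = 4, Hub = 5*2 = 10, Nut = 5*3 = 15, Washer = 5*4 = 20.
Iteration 3: components of {Bearing,Hub,Nut,Washer} -> Bracket = 10*1 = 10, Housing = 15*5 = 75, Shaft = 10*5 = 50.
Iteration 4: no further components; recursion stops.

75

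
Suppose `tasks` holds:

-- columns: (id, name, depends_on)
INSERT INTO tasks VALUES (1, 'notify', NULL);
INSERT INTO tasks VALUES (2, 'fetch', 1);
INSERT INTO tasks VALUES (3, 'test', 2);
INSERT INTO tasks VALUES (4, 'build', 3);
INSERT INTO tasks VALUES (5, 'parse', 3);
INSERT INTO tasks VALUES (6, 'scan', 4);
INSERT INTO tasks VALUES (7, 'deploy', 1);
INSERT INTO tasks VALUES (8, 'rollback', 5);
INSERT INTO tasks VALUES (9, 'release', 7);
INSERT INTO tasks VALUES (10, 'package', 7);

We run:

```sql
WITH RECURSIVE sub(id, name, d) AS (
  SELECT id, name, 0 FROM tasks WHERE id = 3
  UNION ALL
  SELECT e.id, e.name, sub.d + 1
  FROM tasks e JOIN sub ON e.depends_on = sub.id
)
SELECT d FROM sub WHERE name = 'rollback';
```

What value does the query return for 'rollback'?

2

Base: id=3 (test) at d 0.
Iteration 1: rows with depends_on in {3} -> build (id 4, d 1), parse (id 5, d 1).
Iteration 2: rows with depends_on in {4,5} -> scan (id 6, d 2), rollback (id 8, d 2).
Iteration 3: no rows with depends_on in {6,8}; recursion stops.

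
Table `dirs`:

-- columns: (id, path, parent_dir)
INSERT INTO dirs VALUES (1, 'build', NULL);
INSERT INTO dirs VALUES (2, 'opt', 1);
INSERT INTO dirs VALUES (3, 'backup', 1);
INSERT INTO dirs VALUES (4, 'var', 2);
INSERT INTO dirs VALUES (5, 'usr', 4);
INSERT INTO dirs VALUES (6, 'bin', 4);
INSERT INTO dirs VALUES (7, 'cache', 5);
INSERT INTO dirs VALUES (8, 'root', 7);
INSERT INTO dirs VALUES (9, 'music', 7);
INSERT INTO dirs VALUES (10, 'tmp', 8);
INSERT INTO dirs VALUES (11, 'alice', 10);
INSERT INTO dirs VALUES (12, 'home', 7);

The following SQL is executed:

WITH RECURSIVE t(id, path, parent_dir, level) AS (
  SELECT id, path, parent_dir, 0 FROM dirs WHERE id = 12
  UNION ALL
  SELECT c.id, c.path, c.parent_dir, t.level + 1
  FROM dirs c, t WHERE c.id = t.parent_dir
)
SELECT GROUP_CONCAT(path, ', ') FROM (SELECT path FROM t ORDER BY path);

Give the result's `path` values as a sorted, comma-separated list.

Base: id=12 (home), parent_dir=7, level 0.
Iteration 1: join on id=7 -> cache (id 7, parent_dir=5, level 1).
Iteration 2: join on id=5 -> usr (id 5, parent_dir=4, level 2).
Iteration 3: join on id=4 -> var (id 4, parent_dir=2, level 3).
Iteration 4: join on id=2 -> opt (id 2, parent_dir=1, level 4).
Iteration 5: join on id=1 -> build (id 1, parent_dir=NULL, level 5).
Iteration 6: parent_dir is NULL; no match; recursion stops.

build, cache, home, opt, usr, var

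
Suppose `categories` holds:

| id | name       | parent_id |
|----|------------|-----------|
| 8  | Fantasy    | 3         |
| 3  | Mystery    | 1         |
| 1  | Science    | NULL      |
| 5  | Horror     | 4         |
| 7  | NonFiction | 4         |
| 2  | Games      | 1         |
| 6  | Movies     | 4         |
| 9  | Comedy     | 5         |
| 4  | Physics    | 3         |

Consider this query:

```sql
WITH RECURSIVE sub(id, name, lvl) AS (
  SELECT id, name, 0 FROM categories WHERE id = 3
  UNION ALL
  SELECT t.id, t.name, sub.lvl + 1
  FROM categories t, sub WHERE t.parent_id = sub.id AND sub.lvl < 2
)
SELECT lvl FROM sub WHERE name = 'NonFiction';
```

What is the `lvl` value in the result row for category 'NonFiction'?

2

Base: id=3 (Mystery) at lvl 0.
Iteration 1: rows with parent_id in {3} -> Physics (id 4, lvl 1), Fantasy (id 8, lvl 1).
Iteration 2: rows with parent_id in {4,8} -> Horror (id 5, lvl 2), Movies (id 6, lvl 2), NonFiction (id 7, lvl 2).
Iteration 3: lvl < 2 fails for all current rows; recursion stops.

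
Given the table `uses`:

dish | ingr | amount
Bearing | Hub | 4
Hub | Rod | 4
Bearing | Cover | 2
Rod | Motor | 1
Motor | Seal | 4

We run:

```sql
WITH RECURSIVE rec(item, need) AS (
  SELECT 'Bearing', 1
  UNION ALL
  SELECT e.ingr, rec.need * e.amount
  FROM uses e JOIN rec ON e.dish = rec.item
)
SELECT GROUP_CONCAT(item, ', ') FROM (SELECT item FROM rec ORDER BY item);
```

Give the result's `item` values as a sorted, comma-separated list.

Base: (Bearing, need=1).
Iteration 1: components of {Bearing} -> Cover = 1*2 = 2, Hub = 1*4 = 4.
Iteration 2: components of {Cover,Hub} -> Rod = 4*4 = 16.
Iteration 3: components of {Rod} -> Motor = 16*1 = 16.
Iteration 4: components of {Motor} -> Seal = 16*4 = 64.
Iteration 5: no further components; recursion stops.

Bearing, Cover, Hub, Motor, Rod, Seal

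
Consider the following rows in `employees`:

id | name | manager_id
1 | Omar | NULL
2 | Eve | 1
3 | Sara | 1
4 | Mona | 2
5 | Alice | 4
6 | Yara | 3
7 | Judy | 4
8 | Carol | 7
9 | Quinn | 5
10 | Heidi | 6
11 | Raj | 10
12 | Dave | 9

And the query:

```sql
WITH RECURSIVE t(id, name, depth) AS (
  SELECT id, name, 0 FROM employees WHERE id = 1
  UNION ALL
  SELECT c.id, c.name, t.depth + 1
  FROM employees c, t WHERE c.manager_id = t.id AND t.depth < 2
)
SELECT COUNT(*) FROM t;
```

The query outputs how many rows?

Base: id=1 (Omar) at depth 0.
Iteration 1: rows with manager_id in {1} -> Eve (id 2, depth 1), Sara (id 3, depth 1).
Iteration 2: rows with manager_id in {2,3} -> Mona (id 4, depth 2), Yara (id 6, depth 2).
Iteration 3: depth < 2 fails for all current rows; recursion stops.
Total rows emitted: 5.

5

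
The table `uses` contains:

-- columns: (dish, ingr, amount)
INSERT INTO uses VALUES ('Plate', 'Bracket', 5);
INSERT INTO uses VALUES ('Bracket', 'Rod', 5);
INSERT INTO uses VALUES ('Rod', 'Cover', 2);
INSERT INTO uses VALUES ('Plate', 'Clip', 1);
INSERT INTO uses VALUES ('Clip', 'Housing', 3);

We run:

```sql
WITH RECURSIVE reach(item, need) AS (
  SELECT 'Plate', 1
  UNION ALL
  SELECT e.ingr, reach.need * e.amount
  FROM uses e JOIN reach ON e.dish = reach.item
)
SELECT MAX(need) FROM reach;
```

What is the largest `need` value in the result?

Base: (Plate, need=1).
Iteration 1: components of {Plate} -> Bracket = 1*5 = 5, Clip = 1*1 = 1.
Iteration 2: components of {Bracket,Clip} -> Housing = 1*3 = 3, Rod = 5*5 = 25.
Iteration 3: components of {Housing,Rod} -> Cover = 25*2 = 50.
Iteration 4: no further components; recursion stops.
need values: 1, 5, 1, 25, 3, 50; the maximum is 50.

50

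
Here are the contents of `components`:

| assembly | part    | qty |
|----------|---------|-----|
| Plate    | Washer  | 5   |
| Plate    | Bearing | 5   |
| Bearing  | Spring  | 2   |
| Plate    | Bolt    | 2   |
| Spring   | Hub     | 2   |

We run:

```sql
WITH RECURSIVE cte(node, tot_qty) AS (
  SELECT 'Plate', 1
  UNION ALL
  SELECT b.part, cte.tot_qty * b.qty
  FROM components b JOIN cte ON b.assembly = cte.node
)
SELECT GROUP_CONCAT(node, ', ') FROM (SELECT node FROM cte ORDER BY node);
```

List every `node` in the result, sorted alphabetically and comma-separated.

Bearing, Bolt, Hub, Plate, Spring, Washer

Base: (Plate, tot_qty=1).
Iteration 1: components of {Plate} -> Bearing = 1*5 = 5, Bolt = 1*2 = 2, Washer = 1*5 = 5.
Iteration 2: components of {Bearing,Bolt,Washer} -> Spring = 5*2 = 10.
Iteration 3: components of {Spring} -> Hub = 10*2 = 20.
Iteration 4: no further components; recursion stops.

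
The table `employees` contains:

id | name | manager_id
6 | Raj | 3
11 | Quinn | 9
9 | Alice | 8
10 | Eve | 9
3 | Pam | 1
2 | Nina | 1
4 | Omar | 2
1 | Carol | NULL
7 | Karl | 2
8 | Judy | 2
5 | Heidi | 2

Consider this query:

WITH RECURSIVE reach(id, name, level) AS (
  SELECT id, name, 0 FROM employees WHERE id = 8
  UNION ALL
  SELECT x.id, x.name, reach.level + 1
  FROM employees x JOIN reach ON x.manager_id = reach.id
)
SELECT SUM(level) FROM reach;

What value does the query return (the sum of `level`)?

Base: id=8 (Judy) at level 0.
Iteration 1: rows with manager_id in {8} -> Alice (id 9, level 1).
Iteration 2: rows with manager_id in {9} -> Eve (id 10, level 2), Quinn (id 11, level 2).
Iteration 3: no rows with manager_id in {10,11}; recursion stops.
SUM(level) = 0 + 1 + 2 + 2 = 5.

5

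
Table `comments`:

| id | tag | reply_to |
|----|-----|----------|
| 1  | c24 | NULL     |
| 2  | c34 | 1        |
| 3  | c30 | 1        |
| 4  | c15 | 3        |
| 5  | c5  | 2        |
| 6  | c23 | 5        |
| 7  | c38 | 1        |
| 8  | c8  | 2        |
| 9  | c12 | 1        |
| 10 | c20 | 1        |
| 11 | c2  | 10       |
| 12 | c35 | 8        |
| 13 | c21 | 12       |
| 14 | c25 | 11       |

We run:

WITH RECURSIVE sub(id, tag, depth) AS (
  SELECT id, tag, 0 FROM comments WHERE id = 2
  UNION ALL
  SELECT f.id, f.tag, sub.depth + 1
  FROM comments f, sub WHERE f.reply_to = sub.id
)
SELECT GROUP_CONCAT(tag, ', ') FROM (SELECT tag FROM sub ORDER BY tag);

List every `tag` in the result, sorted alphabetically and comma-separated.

Base: id=2 (c34) at depth 0.
Iteration 1: rows with reply_to in {2} -> c5 (id 5, depth 1), c8 (id 8, depth 1).
Iteration 2: rows with reply_to in {5,8} -> c23 (id 6, depth 2), c35 (id 12, depth 2).
Iteration 3: rows with reply_to in {6,12} -> c21 (id 13, depth 3).
Iteration 4: no rows with reply_to in {13}; recursion stops.

c21, c23, c34, c35, c5, c8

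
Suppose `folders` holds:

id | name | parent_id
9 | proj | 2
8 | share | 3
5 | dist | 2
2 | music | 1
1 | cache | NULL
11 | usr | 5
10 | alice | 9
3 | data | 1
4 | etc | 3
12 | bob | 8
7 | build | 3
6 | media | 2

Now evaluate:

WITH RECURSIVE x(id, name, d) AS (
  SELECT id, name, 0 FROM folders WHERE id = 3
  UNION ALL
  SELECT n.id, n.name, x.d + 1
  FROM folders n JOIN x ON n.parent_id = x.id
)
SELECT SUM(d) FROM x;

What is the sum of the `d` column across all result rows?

5

Base: id=3 (data) at d 0.
Iteration 1: rows with parent_id in {3} -> etc (id 4, d 1), build (id 7, d 1), share (id 8, d 1).
Iteration 2: rows with parent_id in {4,7,8} -> bob (id 12, d 2).
Iteration 3: no rows with parent_id in {12}; recursion stops.
SUM(d) = 0 + 1 + 1 + 1 + 2 = 5.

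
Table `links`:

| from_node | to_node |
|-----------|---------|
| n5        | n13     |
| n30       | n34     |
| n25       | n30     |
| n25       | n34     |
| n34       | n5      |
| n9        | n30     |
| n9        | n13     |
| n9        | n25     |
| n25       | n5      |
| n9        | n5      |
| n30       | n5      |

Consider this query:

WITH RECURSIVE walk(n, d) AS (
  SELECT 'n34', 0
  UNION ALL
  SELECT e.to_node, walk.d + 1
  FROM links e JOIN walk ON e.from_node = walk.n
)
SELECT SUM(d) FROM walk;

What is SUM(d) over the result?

3

Base: (n34, d=0).
Iteration 1: edges from {n34} -> (n5, d=1).
Iteration 2: edges from {n5} -> (n13, d=2).
Iteration 3: no outgoing edges from {n13}; recursion stops.
SUM(d) = 0 + 1 + 2 = 3.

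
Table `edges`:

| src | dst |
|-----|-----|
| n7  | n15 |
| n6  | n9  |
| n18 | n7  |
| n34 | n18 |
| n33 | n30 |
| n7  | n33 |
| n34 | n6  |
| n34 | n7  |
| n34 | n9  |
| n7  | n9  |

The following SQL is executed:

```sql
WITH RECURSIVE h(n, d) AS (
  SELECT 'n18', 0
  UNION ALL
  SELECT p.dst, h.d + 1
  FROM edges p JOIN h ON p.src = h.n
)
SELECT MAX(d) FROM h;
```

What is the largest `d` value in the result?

3

Base: (n18, d=0).
Iteration 1: edges from {n18} -> (n7, d=1).
Iteration 2: edges from {n7} -> (n15, d=2), (n33, d=2), (n9, d=2).
Iteration 3: edges from {n15,n33,n9} -> (n30, d=3).
Iteration 4: no outgoing edges from {n30}; recursion stops.
d values: 0, 1, 2, 2, 2, 3; the maximum is 3.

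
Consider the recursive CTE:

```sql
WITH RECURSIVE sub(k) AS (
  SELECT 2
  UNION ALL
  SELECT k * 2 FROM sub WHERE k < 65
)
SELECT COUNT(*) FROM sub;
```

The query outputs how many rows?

7

Base: k=2.
Iteration 1: 2 < 65 holds -> k = 2 * 2 = 4.
Iteration 2: 4 < 65 holds -> k = 4 * 2 = 8.
Iteration 3: 8 < 65 holds -> k = 8 * 2 = 16.
Iteration 4: 16 < 65 holds -> k = 16 * 2 = 32.
Iteration 5: 32 < 65 holds -> k = 32 * 2 = 64.
Iteration 6: 64 < 65 holds -> k = 64 * 2 = 128.
Iteration 7: 128 < 65 fails; recursion stops.
Total rows emitted: 7.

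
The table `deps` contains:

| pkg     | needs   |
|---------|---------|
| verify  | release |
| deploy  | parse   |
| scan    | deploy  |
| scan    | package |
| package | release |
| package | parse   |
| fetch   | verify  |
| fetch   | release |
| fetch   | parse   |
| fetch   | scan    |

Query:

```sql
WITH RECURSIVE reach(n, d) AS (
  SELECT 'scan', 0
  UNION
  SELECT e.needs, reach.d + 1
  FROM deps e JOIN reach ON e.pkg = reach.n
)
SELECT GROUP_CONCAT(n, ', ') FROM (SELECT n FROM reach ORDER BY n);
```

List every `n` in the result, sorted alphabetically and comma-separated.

Base: (scan, d=0).
Iteration 1: edges from {scan} -> (deploy, d=1), (package, d=1).
Iteration 2: edges from {deploy,package} -> (parse, d=2), (release, d=2). [UNION drops 1 duplicate row(s)]
Iteration 3: no outgoing edges from {parse,release}; recursion stops.

deploy, package, parse, release, scan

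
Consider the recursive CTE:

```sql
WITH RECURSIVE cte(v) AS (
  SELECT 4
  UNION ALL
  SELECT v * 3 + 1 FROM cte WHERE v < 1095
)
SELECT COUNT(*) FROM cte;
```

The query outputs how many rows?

Base: v=4.
Iteration 1: 4 < 1095 holds -> v = 4 * 3 + 1 = 13.
Iteration 2: 13 < 1095 holds -> v = 13 * 3 + 1 = 40.
Iteration 3: 40 < 1095 holds -> v = 40 * 3 + 1 = 121.
Iteration 4: 121 < 1095 holds -> v = 121 * 3 + 1 = 364.
Iteration 5: 364 < 1095 holds -> v = 364 * 3 + 1 = 1093.
Iteration 6: 1093 < 1095 holds -> v = 1093 * 3 + 1 = 3280.
Iteration 7: 3280 < 1095 fails; recursion stops.
Total rows emitted: 7.

7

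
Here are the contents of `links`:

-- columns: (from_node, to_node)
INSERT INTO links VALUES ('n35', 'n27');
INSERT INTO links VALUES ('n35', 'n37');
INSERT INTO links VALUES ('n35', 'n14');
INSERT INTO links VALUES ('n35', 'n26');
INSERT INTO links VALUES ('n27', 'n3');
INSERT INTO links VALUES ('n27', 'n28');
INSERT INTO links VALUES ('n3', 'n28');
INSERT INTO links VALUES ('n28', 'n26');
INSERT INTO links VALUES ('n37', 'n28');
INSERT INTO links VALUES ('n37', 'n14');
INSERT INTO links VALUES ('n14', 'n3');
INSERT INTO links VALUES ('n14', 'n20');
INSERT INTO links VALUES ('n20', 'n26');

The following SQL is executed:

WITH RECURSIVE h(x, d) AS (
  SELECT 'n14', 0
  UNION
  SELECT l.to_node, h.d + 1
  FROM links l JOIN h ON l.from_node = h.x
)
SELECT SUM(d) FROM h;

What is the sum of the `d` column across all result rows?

9

Base: (n14, d=0).
Iteration 1: edges from {n14} -> (n20, d=1), (n3, d=1).
Iteration 2: edges from {n20,n3} -> (n26, d=2), (n28, d=2).
Iteration 3: edges from {n26,n28} -> (n26, d=3).
Iteration 4: no outgoing edges from {n26}; recursion stops.
SUM(d) = 0 + 1 + 1 + 2 + 2 + 3 = 9.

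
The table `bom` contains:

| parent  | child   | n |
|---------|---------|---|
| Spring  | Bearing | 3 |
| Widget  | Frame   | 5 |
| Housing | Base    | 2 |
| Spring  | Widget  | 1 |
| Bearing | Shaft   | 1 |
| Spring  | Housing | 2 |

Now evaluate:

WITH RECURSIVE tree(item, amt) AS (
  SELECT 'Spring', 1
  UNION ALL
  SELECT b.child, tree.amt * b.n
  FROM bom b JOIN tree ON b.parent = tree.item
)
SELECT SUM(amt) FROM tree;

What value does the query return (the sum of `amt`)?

19

Base: (Spring, amt=1).
Iteration 1: components of {Spring} -> Bearing = 1*3 = 3, Housing = 1*2 = 2, Widget = 1*1 = 1.
Iteration 2: components of {Bearing,Housing,Widget} -> Base = 2*2 = 4, Frame = 1*5 = 5, Shaft = 3*1 = 3.
Iteration 3: no further components; recursion stops.
SUM(amt) = 1 + 2 + 1 + 3 + 4 + 5 + 3 = 19.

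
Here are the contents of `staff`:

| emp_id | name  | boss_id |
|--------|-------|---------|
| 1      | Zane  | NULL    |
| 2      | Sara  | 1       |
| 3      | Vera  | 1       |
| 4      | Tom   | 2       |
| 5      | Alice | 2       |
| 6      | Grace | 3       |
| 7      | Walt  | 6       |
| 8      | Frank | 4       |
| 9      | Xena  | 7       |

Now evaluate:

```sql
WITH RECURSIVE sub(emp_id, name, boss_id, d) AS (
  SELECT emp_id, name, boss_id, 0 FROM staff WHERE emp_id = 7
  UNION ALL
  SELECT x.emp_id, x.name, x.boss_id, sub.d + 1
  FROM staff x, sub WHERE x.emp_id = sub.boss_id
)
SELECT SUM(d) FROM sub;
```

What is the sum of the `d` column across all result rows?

6

Base: emp_id=7 (Walt), boss_id=6, d 0.
Iteration 1: join on emp_id=6 -> Grace (id 6, boss_id=3, d 1).
Iteration 2: join on emp_id=3 -> Vera (id 3, boss_id=1, d 2).
Iteration 3: join on emp_id=1 -> Zane (id 1, boss_id=NULL, d 3).
Iteration 4: boss_id is NULL; no match; recursion stops.
SUM(d) = 0 + 1 + 2 + 3 = 6.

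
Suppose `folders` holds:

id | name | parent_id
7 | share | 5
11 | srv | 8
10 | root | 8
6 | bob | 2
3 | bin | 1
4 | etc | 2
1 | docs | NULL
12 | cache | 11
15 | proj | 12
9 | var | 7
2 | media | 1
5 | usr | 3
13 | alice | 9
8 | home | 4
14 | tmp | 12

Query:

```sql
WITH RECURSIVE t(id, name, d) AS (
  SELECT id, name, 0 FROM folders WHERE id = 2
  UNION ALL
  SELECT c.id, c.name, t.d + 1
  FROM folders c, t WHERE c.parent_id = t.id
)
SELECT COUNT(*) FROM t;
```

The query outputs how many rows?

Base: id=2 (media) at d 0.
Iteration 1: rows with parent_id in {2} -> etc (id 4, d 1), bob (id 6, d 1).
Iteration 2: rows with parent_id in {4,6} -> home (id 8, d 2).
Iteration 3: rows with parent_id in {8} -> root (id 10, d 3), srv (id 11, d 3).
Iteration 4: rows with parent_id in {10,11} -> cache (id 12, d 4).
Iteration 5: rows with parent_id in {12} -> tmp (id 14, d 5), proj (id 15, d 5).
Iteration 6: no rows with parent_id in {14,15}; recursion stops.
Total rows emitted: 9.

9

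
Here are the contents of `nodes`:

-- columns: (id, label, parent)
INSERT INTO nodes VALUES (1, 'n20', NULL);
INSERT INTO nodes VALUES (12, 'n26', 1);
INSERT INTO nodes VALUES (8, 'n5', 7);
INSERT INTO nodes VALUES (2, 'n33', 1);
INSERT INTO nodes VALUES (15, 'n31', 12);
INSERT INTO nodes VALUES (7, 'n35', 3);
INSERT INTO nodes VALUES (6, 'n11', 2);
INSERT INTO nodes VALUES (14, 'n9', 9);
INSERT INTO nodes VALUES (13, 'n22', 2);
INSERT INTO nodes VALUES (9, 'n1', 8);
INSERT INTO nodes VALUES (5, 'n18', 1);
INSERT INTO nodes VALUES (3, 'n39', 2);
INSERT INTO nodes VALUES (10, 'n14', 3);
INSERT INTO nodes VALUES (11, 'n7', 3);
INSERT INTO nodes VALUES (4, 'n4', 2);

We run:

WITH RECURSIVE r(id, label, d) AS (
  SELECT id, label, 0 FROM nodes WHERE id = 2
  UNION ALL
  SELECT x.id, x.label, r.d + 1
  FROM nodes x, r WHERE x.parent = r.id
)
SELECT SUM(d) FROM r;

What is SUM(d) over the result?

Base: id=2 (n33) at d 0.
Iteration 1: rows with parent in {2} -> n39 (id 3, d 1), n4 (id 4, d 1), n11 (id 6, d 1), n22 (id 13, d 1).
Iteration 2: rows with parent in {3,4,6,13} -> n35 (id 7, d 2), n14 (id 10, d 2), n7 (id 11, d 2).
Iteration 3: rows with parent in {7,10,11} -> n5 (id 8, d 3).
Iteration 4: rows with parent in {8} -> n1 (id 9, d 4).
Iteration 5: rows with parent in {9} -> n9 (id 14, d 5).
Iteration 6: no rows with parent in {14}; recursion stops.
SUM(d) = 0 + 1 + 1 + 1 + 1 + 2 + 2 + 2 + 3 + 4 + 5 = 22.

22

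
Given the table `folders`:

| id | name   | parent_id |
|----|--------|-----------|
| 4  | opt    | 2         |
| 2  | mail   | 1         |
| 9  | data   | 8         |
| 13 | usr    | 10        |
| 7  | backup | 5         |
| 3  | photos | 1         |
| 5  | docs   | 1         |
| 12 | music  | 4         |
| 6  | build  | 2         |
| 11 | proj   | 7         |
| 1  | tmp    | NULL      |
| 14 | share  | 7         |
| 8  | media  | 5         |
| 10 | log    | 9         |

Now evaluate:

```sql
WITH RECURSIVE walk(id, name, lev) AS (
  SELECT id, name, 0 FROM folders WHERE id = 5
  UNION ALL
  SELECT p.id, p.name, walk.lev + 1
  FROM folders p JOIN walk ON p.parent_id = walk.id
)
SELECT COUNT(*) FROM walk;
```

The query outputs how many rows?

Base: id=5 (docs) at lev 0.
Iteration 1: rows with parent_id in {5} -> backup (id 7, lev 1), media (id 8, lev 1).
Iteration 2: rows with parent_id in {7,8} -> data (id 9, lev 2), proj (id 11, lev 2), share (id 14, lev 2).
Iteration 3: rows with parent_id in {9,11,14} -> log (id 10, lev 3).
Iteration 4: rows with parent_id in {10} -> usr (id 13, lev 4).
Iteration 5: no rows with parent_id in {13}; recursion stops.
Total rows emitted: 8.

8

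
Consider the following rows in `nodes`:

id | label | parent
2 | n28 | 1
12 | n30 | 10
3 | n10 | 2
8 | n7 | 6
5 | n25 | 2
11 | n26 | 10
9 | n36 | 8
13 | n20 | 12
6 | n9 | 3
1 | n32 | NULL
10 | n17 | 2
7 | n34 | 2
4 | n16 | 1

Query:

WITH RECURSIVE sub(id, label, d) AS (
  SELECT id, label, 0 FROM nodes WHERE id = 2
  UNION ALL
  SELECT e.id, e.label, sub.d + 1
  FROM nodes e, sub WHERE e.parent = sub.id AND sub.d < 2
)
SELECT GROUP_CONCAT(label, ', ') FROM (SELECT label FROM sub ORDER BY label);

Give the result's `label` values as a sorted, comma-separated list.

Base: id=2 (n28) at d 0.
Iteration 1: rows with parent in {2} -> n10 (id 3, d 1), n25 (id 5, d 1), n34 (id 7, d 1), n17 (id 10, d 1).
Iteration 2: rows with parent in {3,5,7,10} -> n9 (id 6, d 2), n26 (id 11, d 2), n30 (id 12, d 2).
Iteration 3: d < 2 fails for all current rows; recursion stops.

n10, n17, n25, n26, n28, n30, n34, n9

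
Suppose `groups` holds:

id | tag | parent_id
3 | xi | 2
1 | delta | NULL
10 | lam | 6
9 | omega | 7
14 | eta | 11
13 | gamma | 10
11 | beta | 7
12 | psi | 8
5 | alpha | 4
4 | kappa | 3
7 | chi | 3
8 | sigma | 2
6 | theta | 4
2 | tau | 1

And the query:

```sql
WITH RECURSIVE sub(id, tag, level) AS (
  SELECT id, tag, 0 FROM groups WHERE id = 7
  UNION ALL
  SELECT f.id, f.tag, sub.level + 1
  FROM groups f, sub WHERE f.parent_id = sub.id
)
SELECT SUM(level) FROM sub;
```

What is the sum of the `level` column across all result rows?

4

Base: id=7 (chi) at level 0.
Iteration 1: rows with parent_id in {7} -> omega (id 9, level 1), beta (id 11, level 1).
Iteration 2: rows with parent_id in {9,11} -> eta (id 14, level 2).
Iteration 3: no rows with parent_id in {14}; recursion stops.
SUM(level) = 0 + 1 + 1 + 2 = 4.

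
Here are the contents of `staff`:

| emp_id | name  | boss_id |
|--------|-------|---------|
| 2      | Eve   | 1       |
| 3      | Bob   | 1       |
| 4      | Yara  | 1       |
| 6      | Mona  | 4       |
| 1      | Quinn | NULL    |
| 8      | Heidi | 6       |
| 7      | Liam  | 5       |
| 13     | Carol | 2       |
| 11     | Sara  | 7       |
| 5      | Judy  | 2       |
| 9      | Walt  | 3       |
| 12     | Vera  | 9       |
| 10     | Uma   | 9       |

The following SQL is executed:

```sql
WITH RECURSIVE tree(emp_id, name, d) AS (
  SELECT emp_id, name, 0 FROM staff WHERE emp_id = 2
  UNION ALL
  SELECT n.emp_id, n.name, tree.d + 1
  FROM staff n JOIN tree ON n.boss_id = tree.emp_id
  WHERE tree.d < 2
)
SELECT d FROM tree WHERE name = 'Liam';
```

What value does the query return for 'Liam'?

Base: emp_id=2 (Eve) at d 0.
Iteration 1: rows with boss_id in {2} -> Judy (id 5, d 1), Carol (id 13, d 1).
Iteration 2: rows with boss_id in {5,13} -> Liam (id 7, d 2).
Iteration 3: d < 2 fails for all current rows; recursion stops.

2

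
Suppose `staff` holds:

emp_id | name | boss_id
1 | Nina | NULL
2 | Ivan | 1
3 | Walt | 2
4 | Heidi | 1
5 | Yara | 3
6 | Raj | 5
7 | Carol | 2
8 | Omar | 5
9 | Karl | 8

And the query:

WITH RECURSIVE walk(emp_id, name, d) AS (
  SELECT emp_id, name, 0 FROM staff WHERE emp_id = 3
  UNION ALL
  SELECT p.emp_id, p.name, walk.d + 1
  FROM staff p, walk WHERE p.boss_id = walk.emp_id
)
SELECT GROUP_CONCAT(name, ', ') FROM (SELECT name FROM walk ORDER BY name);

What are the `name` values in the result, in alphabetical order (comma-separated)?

Karl, Omar, Raj, Walt, Yara

Base: emp_id=3 (Walt) at d 0.
Iteration 1: rows with boss_id in {3} -> Yara (id 5, d 1).
Iteration 2: rows with boss_id in {5} -> Raj (id 6, d 2), Omar (id 8, d 2).
Iteration 3: rows with boss_id in {6,8} -> Karl (id 9, d 3).
Iteration 4: no rows with boss_id in {9}; recursion stops.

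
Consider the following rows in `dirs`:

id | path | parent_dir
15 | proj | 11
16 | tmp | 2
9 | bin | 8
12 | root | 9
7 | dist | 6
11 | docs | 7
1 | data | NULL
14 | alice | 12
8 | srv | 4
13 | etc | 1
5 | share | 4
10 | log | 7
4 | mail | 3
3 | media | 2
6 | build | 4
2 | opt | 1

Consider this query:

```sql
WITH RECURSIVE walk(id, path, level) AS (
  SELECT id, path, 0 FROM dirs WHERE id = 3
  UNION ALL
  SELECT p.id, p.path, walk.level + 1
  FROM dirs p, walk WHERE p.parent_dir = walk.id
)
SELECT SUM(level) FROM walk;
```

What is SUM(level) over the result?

Base: id=3 (media) at level 0.
Iteration 1: rows with parent_dir in {3} -> mail (id 4, level 1).
Iteration 2: rows with parent_dir in {4} -> share (id 5, level 2), build (id 6, level 2), srv (id 8, level 2).
Iteration 3: rows with parent_dir in {5,6,8} -> dist (id 7, level 3), bin (id 9, level 3).
Iteration 4: rows with parent_dir in {7,9} -> log (id 10, level 4), docs (id 11, level 4), root (id 12, level 4).
Iteration 5: rows with parent_dir in {10,11,12} -> alice (id 14, level 5), proj (id 15, level 5).
Iteration 6: no rows with parent_dir in {14,15}; recursion stops.
SUM(level) = 0 + 1 + 2 + 2 + 2 + 3 + 3 + 4 + 4 + 4 + 5 + 5 = 35.

35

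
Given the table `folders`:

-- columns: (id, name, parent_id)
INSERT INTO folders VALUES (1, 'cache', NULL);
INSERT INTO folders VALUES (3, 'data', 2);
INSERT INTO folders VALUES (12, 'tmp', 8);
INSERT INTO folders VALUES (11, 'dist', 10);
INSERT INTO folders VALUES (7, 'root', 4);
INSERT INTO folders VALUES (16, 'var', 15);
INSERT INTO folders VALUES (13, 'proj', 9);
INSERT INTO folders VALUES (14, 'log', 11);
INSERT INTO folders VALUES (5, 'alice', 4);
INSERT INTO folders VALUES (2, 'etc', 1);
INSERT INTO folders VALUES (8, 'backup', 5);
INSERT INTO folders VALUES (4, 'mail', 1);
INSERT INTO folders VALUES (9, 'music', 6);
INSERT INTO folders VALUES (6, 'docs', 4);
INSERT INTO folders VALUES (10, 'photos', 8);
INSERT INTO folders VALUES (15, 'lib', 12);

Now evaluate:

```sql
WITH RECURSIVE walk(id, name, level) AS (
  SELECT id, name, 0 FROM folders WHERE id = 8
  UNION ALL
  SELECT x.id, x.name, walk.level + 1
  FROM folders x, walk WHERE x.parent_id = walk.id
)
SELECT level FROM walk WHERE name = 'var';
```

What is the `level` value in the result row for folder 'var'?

Base: id=8 (backup) at level 0.
Iteration 1: rows with parent_id in {8} -> photos (id 10, level 1), tmp (id 12, level 1).
Iteration 2: rows with parent_id in {10,12} -> dist (id 11, level 2), lib (id 15, level 2).
Iteration 3: rows with parent_id in {11,15} -> log (id 14, level 3), var (id 16, level 3).
Iteration 4: no rows with parent_id in {14,16}; recursion stops.

3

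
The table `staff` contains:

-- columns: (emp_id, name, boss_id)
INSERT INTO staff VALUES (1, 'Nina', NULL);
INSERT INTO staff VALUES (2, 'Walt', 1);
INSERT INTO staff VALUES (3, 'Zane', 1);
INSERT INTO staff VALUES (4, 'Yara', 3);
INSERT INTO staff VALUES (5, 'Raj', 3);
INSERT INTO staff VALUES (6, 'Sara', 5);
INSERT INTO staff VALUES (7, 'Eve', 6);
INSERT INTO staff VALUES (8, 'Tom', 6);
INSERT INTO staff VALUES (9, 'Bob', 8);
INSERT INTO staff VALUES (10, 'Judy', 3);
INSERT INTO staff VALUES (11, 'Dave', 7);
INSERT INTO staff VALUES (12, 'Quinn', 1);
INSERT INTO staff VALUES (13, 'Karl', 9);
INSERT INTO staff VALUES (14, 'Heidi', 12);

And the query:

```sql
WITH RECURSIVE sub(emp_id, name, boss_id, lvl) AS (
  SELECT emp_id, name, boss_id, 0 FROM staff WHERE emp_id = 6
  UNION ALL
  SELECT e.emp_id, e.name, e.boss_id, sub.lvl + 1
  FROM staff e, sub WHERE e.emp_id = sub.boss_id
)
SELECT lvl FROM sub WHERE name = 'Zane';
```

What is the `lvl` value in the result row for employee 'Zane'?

2

Base: emp_id=6 (Sara), boss_id=5, lvl 0.
Iteration 1: join on emp_id=5 -> Raj (id 5, boss_id=3, lvl 1).
Iteration 2: join on emp_id=3 -> Zane (id 3, boss_id=1, lvl 2).
Iteration 3: join on emp_id=1 -> Nina (id 1, boss_id=NULL, lvl 3).
Iteration 4: boss_id is NULL; no match; recursion stops.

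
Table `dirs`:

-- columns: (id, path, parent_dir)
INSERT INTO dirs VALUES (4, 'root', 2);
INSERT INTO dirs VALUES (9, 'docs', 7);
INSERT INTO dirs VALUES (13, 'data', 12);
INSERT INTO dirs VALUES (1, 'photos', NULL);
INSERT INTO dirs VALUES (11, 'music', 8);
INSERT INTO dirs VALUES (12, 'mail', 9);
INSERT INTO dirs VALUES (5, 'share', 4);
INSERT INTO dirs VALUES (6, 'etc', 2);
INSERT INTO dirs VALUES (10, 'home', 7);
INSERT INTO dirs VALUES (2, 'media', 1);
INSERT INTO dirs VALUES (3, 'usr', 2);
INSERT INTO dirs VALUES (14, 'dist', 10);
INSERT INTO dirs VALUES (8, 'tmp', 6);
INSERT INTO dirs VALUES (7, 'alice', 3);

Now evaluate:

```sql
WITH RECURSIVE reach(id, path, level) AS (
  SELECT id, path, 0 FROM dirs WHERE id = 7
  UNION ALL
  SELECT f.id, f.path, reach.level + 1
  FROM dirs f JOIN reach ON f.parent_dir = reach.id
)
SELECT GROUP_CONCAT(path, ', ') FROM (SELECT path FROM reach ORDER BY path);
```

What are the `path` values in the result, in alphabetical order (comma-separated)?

Base: id=7 (alice) at level 0.
Iteration 1: rows with parent_dir in {7} -> docs (id 9, level 1), home (id 10, level 1).
Iteration 2: rows with parent_dir in {9,10} -> mail (id 12, level 2), dist (id 14, level 2).
Iteration 3: rows with parent_dir in {12,14} -> data (id 13, level 3).
Iteration 4: no rows with parent_dir in {13}; recursion stops.

alice, data, dist, docs, home, mail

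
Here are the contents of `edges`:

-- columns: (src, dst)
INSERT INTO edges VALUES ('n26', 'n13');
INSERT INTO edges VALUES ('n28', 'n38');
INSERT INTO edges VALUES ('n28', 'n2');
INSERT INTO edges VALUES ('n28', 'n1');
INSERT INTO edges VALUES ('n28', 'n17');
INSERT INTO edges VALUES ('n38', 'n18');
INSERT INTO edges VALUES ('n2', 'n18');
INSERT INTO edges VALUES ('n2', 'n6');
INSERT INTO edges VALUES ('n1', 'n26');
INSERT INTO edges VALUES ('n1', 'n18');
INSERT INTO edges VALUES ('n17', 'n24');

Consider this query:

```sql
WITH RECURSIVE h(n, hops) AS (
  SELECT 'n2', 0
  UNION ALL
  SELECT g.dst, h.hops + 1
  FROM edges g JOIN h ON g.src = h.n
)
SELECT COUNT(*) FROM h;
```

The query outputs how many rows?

3

Base: (n2, hops=0).
Iteration 1: edges from {n2} -> (n18, hops=1), (n6, hops=1).
Iteration 2: no outgoing edges from {n18,n6}; recursion stops.
Total rows emitted: 3.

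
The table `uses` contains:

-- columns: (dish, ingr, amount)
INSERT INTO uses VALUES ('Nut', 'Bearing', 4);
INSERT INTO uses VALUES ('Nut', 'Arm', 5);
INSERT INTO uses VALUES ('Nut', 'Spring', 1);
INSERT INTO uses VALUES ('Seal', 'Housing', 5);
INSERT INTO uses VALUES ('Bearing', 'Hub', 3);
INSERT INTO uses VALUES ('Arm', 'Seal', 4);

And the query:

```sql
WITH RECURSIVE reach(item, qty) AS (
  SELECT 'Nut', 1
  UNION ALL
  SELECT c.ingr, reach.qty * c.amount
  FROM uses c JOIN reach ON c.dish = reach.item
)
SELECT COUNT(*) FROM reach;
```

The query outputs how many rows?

Base: (Nut, qty=1).
Iteration 1: components of {Nut} -> Arm = 1*5 = 5, Bearing = 1*4 = 4, Spring = 1*1 = 1.
Iteration 2: components of {Arm,Bearing,Spring} -> Hub = 4*3 = 12, Seal = 5*4 = 20.
Iteration 3: components of {Hub,Seal} -> Housing = 20*5 = 100.
Iteration 4: no further components; recursion stops.
Total rows emitted: 7.

7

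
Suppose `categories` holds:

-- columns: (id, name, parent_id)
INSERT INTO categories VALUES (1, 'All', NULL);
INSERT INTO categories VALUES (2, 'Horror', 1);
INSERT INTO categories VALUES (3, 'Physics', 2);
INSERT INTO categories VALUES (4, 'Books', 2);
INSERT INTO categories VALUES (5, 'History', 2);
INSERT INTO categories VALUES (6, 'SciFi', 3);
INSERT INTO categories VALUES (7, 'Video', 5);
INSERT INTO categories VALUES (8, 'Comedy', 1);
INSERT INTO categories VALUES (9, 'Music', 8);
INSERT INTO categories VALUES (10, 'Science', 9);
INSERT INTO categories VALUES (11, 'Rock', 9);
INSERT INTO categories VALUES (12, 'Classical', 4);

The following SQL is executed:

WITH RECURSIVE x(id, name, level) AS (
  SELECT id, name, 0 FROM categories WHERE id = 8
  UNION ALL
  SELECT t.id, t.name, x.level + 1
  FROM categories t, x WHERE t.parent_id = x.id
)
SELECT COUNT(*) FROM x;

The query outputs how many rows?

Base: id=8 (Comedy) at level 0.
Iteration 1: rows with parent_id in {8} -> Music (id 9, level 1).
Iteration 2: rows with parent_id in {9} -> Science (id 10, level 2), Rock (id 11, level 2).
Iteration 3: no rows with parent_id in {10,11}; recursion stops.
Total rows emitted: 4.

4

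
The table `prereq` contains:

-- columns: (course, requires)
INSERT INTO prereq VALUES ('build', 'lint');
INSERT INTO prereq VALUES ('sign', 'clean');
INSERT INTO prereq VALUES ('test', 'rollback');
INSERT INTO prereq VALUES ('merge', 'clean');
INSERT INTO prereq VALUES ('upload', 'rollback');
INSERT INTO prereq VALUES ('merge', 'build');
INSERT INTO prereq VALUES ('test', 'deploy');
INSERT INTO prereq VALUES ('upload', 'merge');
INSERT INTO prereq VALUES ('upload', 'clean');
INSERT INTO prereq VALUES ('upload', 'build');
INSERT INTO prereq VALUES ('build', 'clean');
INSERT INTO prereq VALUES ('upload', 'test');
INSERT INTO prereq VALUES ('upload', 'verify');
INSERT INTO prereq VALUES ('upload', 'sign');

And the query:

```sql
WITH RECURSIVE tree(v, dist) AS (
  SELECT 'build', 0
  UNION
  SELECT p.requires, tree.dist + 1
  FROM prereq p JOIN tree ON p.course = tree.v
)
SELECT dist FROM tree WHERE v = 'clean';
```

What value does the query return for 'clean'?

Base: (build, dist=0).
Iteration 1: edges from {build} -> (clean, dist=1), (lint, dist=1).
Iteration 2: no outgoing edges from {clean,lint}; recursion stops.

1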